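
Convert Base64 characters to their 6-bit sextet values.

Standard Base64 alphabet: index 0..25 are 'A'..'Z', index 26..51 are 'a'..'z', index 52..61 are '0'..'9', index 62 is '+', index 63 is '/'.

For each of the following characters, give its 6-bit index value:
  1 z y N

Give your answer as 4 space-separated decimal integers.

Answer: 53 51 50 13

Derivation:
'1': 0..9 range, 52 + ord('1') − ord('0') = 53
'z': a..z range, 26 + ord('z') − ord('a') = 51
'y': a..z range, 26 + ord('y') − ord('a') = 50
'N': A..Z range, ord('N') − ord('A') = 13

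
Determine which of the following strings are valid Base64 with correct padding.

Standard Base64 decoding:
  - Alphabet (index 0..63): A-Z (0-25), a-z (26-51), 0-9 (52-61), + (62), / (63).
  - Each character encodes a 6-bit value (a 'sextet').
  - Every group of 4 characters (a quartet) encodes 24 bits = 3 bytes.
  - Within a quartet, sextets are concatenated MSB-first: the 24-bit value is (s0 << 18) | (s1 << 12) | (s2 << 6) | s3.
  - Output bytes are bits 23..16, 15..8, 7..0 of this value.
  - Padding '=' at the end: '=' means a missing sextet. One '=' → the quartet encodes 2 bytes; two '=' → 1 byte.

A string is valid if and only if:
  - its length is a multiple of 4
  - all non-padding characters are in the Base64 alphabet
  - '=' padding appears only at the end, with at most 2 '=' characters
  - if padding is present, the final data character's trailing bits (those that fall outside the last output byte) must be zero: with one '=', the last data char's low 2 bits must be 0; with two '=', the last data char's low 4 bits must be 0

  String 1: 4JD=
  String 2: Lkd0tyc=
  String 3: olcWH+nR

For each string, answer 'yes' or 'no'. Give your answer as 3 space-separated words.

String 1: '4JD=' → invalid (bad trailing bits)
String 2: 'Lkd0tyc=' → valid
String 3: 'olcWH+nR' → valid

Answer: no yes yes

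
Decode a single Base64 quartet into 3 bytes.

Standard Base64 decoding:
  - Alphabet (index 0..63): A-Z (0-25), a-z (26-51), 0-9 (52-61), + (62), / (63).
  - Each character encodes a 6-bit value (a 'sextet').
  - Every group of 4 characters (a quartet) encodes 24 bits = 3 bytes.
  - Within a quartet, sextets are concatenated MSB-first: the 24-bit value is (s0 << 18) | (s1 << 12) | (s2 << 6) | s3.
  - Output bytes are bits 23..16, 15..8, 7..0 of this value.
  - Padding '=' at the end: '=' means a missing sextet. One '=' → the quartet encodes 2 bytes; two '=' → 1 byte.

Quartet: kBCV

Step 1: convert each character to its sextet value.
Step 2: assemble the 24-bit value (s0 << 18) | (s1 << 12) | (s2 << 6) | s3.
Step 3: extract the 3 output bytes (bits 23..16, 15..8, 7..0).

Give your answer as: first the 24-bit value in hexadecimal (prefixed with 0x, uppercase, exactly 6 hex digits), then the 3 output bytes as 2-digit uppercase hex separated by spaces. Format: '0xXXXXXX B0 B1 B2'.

Sextets: k=36, B=1, C=2, V=21
24-bit: (36<<18) | (1<<12) | (2<<6) | 21
      = 0x900000 | 0x001000 | 0x000080 | 0x000015
      = 0x901095
Bytes: (v>>16)&0xFF=90, (v>>8)&0xFF=10, v&0xFF=95

Answer: 0x901095 90 10 95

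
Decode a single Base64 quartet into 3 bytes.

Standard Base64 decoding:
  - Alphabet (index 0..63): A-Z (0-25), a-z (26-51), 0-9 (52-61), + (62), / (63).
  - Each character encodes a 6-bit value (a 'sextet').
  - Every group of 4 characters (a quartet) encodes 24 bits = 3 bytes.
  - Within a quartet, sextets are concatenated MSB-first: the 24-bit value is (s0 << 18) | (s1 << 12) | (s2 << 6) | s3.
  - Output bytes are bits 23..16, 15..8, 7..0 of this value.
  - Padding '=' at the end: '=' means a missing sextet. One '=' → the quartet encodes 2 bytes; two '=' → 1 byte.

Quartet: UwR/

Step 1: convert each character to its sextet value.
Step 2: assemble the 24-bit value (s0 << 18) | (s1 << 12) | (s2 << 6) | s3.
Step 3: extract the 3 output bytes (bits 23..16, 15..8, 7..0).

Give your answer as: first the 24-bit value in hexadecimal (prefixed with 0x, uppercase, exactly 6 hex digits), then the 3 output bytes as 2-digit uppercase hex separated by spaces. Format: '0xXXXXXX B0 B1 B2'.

Sextets: U=20, w=48, R=17, /=63
24-bit: (20<<18) | (48<<12) | (17<<6) | 63
      = 0x500000 | 0x030000 | 0x000440 | 0x00003F
      = 0x53047F
Bytes: (v>>16)&0xFF=53, (v>>8)&0xFF=04, v&0xFF=7F

Answer: 0x53047F 53 04 7F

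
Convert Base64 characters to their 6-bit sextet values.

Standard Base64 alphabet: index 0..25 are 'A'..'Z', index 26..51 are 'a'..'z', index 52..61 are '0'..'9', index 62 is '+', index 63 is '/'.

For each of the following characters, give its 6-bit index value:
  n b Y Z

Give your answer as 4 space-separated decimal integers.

Answer: 39 27 24 25

Derivation:
'n': a..z range, 26 + ord('n') − ord('a') = 39
'b': a..z range, 26 + ord('b') − ord('a') = 27
'Y': A..Z range, ord('Y') − ord('A') = 24
'Z': A..Z range, ord('Z') − ord('A') = 25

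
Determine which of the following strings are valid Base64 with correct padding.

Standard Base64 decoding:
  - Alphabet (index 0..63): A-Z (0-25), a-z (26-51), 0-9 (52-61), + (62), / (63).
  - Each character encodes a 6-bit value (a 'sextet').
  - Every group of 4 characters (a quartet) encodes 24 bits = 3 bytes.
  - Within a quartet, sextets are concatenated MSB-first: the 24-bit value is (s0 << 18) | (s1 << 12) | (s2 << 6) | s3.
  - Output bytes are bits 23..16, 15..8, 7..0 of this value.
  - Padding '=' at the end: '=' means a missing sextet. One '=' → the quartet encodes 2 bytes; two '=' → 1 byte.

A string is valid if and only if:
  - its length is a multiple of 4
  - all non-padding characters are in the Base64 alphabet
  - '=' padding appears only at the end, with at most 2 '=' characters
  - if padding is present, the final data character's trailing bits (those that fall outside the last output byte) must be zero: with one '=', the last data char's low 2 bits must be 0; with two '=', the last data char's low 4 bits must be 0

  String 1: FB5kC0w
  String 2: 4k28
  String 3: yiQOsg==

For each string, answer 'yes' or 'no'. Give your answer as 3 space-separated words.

String 1: 'FB5kC0w' → invalid (len=7 not mult of 4)
String 2: '4k28' → valid
String 3: 'yiQOsg==' → valid

Answer: no yes yes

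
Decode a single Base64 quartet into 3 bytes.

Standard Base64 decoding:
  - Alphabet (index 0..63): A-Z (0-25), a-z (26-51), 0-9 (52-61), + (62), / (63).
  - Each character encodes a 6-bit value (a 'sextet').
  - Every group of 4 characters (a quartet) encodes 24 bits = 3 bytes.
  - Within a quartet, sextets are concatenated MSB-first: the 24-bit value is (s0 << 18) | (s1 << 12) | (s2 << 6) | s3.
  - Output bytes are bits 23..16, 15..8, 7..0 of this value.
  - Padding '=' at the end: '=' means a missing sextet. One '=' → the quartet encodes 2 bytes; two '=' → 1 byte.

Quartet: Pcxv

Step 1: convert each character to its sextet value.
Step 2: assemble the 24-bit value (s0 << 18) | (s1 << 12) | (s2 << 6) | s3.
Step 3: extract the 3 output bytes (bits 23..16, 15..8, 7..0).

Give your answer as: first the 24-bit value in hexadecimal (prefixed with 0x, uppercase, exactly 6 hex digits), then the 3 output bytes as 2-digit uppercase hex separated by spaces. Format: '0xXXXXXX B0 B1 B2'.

Answer: 0x3DCC6F 3D CC 6F

Derivation:
Sextets: P=15, c=28, x=49, v=47
24-bit: (15<<18) | (28<<12) | (49<<6) | 47
      = 0x3C0000 | 0x01C000 | 0x000C40 | 0x00002F
      = 0x3DCC6F
Bytes: (v>>16)&0xFF=3D, (v>>8)&0xFF=CC, v&0xFF=6F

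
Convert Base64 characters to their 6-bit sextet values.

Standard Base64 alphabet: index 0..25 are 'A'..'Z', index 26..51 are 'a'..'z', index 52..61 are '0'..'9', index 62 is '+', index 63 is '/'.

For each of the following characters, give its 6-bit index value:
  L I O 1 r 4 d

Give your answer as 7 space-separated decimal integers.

'L': A..Z range, ord('L') − ord('A') = 11
'I': A..Z range, ord('I') − ord('A') = 8
'O': A..Z range, ord('O') − ord('A') = 14
'1': 0..9 range, 52 + ord('1') − ord('0') = 53
'r': a..z range, 26 + ord('r') − ord('a') = 43
'4': 0..9 range, 52 + ord('4') − ord('0') = 56
'd': a..z range, 26 + ord('d') − ord('a') = 29

Answer: 11 8 14 53 43 56 29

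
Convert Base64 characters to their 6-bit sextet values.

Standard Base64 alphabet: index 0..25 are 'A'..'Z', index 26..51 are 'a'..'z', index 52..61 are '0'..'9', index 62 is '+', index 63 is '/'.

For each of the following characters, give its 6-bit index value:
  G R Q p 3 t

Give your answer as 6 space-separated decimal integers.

Answer: 6 17 16 41 55 45

Derivation:
'G': A..Z range, ord('G') − ord('A') = 6
'R': A..Z range, ord('R') − ord('A') = 17
'Q': A..Z range, ord('Q') − ord('A') = 16
'p': a..z range, 26 + ord('p') − ord('a') = 41
'3': 0..9 range, 52 + ord('3') − ord('0') = 55
't': a..z range, 26 + ord('t') − ord('a') = 45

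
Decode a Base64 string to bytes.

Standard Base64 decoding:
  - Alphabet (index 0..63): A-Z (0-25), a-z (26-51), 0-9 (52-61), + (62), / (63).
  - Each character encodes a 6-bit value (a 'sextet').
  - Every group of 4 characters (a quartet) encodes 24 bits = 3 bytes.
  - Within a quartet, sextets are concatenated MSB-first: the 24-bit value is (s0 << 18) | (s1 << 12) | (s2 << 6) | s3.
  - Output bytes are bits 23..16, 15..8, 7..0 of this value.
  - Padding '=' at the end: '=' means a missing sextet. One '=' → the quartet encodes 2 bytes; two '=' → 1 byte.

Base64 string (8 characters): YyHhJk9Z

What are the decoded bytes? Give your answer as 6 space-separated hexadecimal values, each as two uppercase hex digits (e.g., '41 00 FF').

Answer: 63 21 E1 26 4F 59

Derivation:
After char 0 ('Y'=24): chars_in_quartet=1 acc=0x18 bytes_emitted=0
After char 1 ('y'=50): chars_in_quartet=2 acc=0x632 bytes_emitted=0
After char 2 ('H'=7): chars_in_quartet=3 acc=0x18C87 bytes_emitted=0
After char 3 ('h'=33): chars_in_quartet=4 acc=0x6321E1 -> emit 63 21 E1, reset; bytes_emitted=3
After char 4 ('J'=9): chars_in_quartet=1 acc=0x9 bytes_emitted=3
After char 5 ('k'=36): chars_in_quartet=2 acc=0x264 bytes_emitted=3
After char 6 ('9'=61): chars_in_quartet=3 acc=0x993D bytes_emitted=3
After char 7 ('Z'=25): chars_in_quartet=4 acc=0x264F59 -> emit 26 4F 59, reset; bytes_emitted=6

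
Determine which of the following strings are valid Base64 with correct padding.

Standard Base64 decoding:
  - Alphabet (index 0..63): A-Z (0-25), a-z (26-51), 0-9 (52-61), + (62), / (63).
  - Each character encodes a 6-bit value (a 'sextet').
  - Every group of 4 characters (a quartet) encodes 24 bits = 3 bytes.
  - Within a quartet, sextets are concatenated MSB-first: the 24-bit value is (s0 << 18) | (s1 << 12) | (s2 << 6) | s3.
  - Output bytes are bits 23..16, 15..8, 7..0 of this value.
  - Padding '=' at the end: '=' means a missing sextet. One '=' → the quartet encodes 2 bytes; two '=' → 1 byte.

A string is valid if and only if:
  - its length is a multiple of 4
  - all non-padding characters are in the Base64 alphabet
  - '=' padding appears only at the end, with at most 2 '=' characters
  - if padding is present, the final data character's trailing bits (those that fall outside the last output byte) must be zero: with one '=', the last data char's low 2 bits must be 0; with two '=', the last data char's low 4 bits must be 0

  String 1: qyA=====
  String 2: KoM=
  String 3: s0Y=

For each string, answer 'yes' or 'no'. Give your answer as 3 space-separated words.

Answer: no yes yes

Derivation:
String 1: 'qyA=====' → invalid (5 pad chars (max 2))
String 2: 'KoM=' → valid
String 3: 's0Y=' → valid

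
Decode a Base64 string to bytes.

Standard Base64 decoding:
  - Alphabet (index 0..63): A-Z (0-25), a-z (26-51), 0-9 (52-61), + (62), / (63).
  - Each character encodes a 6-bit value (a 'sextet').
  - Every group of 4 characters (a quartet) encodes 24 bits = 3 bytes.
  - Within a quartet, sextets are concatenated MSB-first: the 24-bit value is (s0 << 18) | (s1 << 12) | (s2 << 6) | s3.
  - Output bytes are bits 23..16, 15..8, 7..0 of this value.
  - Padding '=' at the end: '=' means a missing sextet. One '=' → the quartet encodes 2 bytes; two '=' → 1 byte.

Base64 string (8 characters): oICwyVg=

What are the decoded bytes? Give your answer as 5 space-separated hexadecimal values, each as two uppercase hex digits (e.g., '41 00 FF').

After char 0 ('o'=40): chars_in_quartet=1 acc=0x28 bytes_emitted=0
After char 1 ('I'=8): chars_in_quartet=2 acc=0xA08 bytes_emitted=0
After char 2 ('C'=2): chars_in_quartet=3 acc=0x28202 bytes_emitted=0
After char 3 ('w'=48): chars_in_quartet=4 acc=0xA080B0 -> emit A0 80 B0, reset; bytes_emitted=3
After char 4 ('y'=50): chars_in_quartet=1 acc=0x32 bytes_emitted=3
After char 5 ('V'=21): chars_in_quartet=2 acc=0xC95 bytes_emitted=3
After char 6 ('g'=32): chars_in_quartet=3 acc=0x32560 bytes_emitted=3
Padding '=': partial quartet acc=0x32560 -> emit C9 58; bytes_emitted=5

Answer: A0 80 B0 C9 58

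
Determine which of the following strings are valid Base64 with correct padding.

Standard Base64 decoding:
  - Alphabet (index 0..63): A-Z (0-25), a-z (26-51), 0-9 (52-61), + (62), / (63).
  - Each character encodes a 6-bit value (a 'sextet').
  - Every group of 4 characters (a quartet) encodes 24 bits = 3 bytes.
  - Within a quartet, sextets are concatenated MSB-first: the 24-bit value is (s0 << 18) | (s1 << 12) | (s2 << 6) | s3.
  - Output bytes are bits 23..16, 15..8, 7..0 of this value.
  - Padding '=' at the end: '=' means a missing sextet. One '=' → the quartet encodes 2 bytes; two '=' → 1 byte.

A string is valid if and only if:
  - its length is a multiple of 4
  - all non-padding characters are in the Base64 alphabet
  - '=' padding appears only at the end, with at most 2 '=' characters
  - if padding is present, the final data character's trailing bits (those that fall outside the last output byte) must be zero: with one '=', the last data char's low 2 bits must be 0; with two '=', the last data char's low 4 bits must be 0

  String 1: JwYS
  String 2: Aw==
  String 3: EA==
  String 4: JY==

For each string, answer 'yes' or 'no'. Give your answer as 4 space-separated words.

Answer: yes yes yes no

Derivation:
String 1: 'JwYS' → valid
String 2: 'Aw==' → valid
String 3: 'EA==' → valid
String 4: 'JY==' → invalid (bad trailing bits)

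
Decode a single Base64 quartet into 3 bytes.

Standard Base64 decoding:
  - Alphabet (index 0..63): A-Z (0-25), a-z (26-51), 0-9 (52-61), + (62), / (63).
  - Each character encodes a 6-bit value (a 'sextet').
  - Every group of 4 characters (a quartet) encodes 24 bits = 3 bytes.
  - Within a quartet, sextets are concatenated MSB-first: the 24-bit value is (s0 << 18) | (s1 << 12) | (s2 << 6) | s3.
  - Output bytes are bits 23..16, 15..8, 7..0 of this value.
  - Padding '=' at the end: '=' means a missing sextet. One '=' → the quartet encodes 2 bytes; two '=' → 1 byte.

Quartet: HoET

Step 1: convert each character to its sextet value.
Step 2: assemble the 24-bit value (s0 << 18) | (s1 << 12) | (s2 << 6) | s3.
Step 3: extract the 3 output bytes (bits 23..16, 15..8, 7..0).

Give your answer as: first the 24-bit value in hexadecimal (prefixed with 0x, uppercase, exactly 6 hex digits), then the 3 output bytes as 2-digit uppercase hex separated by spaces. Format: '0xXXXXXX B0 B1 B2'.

Answer: 0x1E8113 1E 81 13

Derivation:
Sextets: H=7, o=40, E=4, T=19
24-bit: (7<<18) | (40<<12) | (4<<6) | 19
      = 0x1C0000 | 0x028000 | 0x000100 | 0x000013
      = 0x1E8113
Bytes: (v>>16)&0xFF=1E, (v>>8)&0xFF=81, v&0xFF=13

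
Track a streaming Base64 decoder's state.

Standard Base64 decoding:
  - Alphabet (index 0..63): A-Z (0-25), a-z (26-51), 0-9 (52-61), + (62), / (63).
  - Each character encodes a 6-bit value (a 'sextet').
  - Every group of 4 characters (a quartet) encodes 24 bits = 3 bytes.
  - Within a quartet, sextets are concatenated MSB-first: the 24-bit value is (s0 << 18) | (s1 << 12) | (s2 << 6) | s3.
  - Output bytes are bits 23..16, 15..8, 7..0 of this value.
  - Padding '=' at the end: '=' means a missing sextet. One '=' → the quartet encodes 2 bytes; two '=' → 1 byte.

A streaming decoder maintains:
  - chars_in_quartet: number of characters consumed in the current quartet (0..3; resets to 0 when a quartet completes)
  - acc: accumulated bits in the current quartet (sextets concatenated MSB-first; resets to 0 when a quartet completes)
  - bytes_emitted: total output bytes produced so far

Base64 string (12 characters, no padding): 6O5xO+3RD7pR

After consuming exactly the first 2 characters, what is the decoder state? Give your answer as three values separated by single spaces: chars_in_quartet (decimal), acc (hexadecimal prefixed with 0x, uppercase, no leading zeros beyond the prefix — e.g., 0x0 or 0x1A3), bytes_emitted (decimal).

After char 0 ('6'=58): chars_in_quartet=1 acc=0x3A bytes_emitted=0
After char 1 ('O'=14): chars_in_quartet=2 acc=0xE8E bytes_emitted=0

Answer: 2 0xE8E 0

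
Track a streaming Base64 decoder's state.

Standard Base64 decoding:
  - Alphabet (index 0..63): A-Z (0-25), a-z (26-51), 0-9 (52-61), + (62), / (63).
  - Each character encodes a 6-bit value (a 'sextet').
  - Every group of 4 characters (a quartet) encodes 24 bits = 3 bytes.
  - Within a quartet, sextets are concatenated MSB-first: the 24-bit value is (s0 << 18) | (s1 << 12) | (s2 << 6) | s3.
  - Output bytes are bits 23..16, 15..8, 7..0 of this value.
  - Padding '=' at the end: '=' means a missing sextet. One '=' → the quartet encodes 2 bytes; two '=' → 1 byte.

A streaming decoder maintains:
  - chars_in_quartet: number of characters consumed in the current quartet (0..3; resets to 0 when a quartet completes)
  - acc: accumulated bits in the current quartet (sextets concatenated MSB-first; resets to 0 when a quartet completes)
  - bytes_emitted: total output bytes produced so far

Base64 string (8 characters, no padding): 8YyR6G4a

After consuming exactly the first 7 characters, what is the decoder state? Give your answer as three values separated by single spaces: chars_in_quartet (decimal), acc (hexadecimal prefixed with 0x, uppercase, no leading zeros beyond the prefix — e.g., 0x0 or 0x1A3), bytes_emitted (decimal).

Answer: 3 0x3A1B8 3

Derivation:
After char 0 ('8'=60): chars_in_quartet=1 acc=0x3C bytes_emitted=0
After char 1 ('Y'=24): chars_in_quartet=2 acc=0xF18 bytes_emitted=0
After char 2 ('y'=50): chars_in_quartet=3 acc=0x3C632 bytes_emitted=0
After char 3 ('R'=17): chars_in_quartet=4 acc=0xF18C91 -> emit F1 8C 91, reset; bytes_emitted=3
After char 4 ('6'=58): chars_in_quartet=1 acc=0x3A bytes_emitted=3
After char 5 ('G'=6): chars_in_quartet=2 acc=0xE86 bytes_emitted=3
After char 6 ('4'=56): chars_in_quartet=3 acc=0x3A1B8 bytes_emitted=3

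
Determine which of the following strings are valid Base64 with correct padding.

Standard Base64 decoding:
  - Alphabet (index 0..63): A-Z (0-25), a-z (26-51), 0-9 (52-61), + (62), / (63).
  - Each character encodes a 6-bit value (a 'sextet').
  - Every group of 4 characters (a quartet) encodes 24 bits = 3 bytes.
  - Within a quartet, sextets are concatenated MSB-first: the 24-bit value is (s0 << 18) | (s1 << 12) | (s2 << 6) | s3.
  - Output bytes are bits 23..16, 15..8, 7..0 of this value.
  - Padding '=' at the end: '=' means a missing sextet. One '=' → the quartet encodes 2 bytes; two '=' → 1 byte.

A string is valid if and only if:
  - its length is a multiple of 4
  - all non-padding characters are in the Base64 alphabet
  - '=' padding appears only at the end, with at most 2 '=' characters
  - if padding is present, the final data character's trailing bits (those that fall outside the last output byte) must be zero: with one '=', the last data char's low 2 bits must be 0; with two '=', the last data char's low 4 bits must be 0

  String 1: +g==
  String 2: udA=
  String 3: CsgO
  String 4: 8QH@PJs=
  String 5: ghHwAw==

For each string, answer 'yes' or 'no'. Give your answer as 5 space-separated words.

String 1: '+g==' → valid
String 2: 'udA=' → valid
String 3: 'CsgO' → valid
String 4: '8QH@PJs=' → invalid (bad char(s): ['@'])
String 5: 'ghHwAw==' → valid

Answer: yes yes yes no yes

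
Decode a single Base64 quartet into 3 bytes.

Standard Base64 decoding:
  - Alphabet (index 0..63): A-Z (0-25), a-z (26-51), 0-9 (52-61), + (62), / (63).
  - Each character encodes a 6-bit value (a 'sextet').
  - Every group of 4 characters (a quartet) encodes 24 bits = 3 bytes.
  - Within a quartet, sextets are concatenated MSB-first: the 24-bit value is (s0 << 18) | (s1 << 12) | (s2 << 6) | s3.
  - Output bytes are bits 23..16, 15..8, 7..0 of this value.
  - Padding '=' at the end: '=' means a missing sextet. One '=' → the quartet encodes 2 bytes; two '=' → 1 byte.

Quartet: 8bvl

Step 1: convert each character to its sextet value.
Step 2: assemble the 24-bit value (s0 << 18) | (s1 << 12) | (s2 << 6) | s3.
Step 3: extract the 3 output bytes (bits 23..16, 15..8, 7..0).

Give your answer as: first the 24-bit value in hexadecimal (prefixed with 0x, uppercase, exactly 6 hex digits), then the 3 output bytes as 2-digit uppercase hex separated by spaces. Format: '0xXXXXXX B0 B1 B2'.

Answer: 0xF1BBE5 F1 BB E5

Derivation:
Sextets: 8=60, b=27, v=47, l=37
24-bit: (60<<18) | (27<<12) | (47<<6) | 37
      = 0xF00000 | 0x01B000 | 0x000BC0 | 0x000025
      = 0xF1BBE5
Bytes: (v>>16)&0xFF=F1, (v>>8)&0xFF=BB, v&0xFF=E5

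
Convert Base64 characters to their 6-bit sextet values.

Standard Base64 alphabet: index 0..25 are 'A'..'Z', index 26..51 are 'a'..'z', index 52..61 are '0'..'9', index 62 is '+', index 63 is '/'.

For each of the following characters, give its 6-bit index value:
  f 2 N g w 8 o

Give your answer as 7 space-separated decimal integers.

Answer: 31 54 13 32 48 60 40

Derivation:
'f': a..z range, 26 + ord('f') − ord('a') = 31
'2': 0..9 range, 52 + ord('2') − ord('0') = 54
'N': A..Z range, ord('N') − ord('A') = 13
'g': a..z range, 26 + ord('g') − ord('a') = 32
'w': a..z range, 26 + ord('w') − ord('a') = 48
'8': 0..9 range, 52 + ord('8') − ord('0') = 60
'o': a..z range, 26 + ord('o') − ord('a') = 40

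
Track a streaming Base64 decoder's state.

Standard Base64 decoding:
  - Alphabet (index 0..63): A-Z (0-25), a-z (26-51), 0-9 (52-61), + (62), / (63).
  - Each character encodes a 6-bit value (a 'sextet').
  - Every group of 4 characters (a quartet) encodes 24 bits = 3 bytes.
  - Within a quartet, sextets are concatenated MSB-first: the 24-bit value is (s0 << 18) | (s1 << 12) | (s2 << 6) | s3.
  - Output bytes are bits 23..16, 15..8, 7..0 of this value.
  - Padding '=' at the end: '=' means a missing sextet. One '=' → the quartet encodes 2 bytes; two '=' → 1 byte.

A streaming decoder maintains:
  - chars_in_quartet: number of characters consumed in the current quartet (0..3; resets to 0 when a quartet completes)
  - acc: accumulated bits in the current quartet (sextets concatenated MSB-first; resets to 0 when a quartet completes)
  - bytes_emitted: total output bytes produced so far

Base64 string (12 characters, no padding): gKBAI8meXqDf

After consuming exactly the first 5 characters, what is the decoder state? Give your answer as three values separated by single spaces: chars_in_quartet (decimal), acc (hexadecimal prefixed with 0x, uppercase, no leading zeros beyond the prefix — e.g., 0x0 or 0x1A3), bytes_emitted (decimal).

After char 0 ('g'=32): chars_in_quartet=1 acc=0x20 bytes_emitted=0
After char 1 ('K'=10): chars_in_quartet=2 acc=0x80A bytes_emitted=0
After char 2 ('B'=1): chars_in_quartet=3 acc=0x20281 bytes_emitted=0
After char 3 ('A'=0): chars_in_quartet=4 acc=0x80A040 -> emit 80 A0 40, reset; bytes_emitted=3
After char 4 ('I'=8): chars_in_quartet=1 acc=0x8 bytes_emitted=3

Answer: 1 0x8 3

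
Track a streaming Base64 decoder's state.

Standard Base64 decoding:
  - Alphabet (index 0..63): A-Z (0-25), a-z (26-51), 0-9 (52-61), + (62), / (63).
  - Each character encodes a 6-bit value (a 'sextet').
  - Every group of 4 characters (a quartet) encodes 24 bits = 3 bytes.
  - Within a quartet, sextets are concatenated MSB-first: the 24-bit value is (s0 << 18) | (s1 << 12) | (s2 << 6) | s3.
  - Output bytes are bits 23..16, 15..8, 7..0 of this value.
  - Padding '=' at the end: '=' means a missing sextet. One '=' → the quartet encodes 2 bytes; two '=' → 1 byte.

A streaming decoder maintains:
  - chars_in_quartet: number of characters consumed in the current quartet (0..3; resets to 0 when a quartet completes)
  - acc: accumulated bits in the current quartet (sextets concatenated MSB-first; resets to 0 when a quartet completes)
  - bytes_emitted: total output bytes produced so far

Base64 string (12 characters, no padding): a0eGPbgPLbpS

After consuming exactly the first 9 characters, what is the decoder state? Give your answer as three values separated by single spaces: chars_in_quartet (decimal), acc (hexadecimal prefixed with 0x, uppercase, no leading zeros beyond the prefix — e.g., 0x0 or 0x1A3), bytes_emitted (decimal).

After char 0 ('a'=26): chars_in_quartet=1 acc=0x1A bytes_emitted=0
After char 1 ('0'=52): chars_in_quartet=2 acc=0x6B4 bytes_emitted=0
After char 2 ('e'=30): chars_in_quartet=3 acc=0x1AD1E bytes_emitted=0
After char 3 ('G'=6): chars_in_quartet=4 acc=0x6B4786 -> emit 6B 47 86, reset; bytes_emitted=3
After char 4 ('P'=15): chars_in_quartet=1 acc=0xF bytes_emitted=3
After char 5 ('b'=27): chars_in_quartet=2 acc=0x3DB bytes_emitted=3
After char 6 ('g'=32): chars_in_quartet=3 acc=0xF6E0 bytes_emitted=3
After char 7 ('P'=15): chars_in_quartet=4 acc=0x3DB80F -> emit 3D B8 0F, reset; bytes_emitted=6
After char 8 ('L'=11): chars_in_quartet=1 acc=0xB bytes_emitted=6

Answer: 1 0xB 6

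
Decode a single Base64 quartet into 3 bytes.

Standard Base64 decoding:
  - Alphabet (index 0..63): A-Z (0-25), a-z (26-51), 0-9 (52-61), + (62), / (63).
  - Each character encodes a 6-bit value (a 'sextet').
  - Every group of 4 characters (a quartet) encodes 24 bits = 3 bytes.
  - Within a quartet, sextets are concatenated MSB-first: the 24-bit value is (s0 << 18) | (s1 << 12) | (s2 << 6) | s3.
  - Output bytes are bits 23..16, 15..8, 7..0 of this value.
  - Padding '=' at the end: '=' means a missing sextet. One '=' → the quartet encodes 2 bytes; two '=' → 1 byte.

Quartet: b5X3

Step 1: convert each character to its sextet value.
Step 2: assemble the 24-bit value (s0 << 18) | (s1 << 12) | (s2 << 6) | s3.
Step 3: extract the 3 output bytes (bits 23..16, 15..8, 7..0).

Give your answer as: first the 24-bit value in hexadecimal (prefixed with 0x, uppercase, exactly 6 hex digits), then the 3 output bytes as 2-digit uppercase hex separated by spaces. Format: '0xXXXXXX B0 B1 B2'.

Sextets: b=27, 5=57, X=23, 3=55
24-bit: (27<<18) | (57<<12) | (23<<6) | 55
      = 0x6C0000 | 0x039000 | 0x0005C0 | 0x000037
      = 0x6F95F7
Bytes: (v>>16)&0xFF=6F, (v>>8)&0xFF=95, v&0xFF=F7

Answer: 0x6F95F7 6F 95 F7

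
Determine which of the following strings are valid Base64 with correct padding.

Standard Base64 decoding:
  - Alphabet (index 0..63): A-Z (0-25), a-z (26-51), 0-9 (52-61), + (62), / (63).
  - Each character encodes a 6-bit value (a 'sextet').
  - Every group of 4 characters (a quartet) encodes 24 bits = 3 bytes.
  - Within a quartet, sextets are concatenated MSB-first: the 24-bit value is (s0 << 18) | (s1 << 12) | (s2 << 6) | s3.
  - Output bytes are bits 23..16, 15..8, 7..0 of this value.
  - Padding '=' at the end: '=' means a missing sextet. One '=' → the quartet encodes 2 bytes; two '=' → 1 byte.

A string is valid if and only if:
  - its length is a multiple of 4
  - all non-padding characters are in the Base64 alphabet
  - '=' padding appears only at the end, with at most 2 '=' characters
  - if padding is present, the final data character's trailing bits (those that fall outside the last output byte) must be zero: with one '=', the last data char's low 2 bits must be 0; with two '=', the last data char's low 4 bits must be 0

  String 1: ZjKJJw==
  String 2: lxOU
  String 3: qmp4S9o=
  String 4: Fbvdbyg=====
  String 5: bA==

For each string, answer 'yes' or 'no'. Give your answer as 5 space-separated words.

Answer: yes yes yes no yes

Derivation:
String 1: 'ZjKJJw==' → valid
String 2: 'lxOU' → valid
String 3: 'qmp4S9o=' → valid
String 4: 'Fbvdbyg=====' → invalid (5 pad chars (max 2))
String 5: 'bA==' → valid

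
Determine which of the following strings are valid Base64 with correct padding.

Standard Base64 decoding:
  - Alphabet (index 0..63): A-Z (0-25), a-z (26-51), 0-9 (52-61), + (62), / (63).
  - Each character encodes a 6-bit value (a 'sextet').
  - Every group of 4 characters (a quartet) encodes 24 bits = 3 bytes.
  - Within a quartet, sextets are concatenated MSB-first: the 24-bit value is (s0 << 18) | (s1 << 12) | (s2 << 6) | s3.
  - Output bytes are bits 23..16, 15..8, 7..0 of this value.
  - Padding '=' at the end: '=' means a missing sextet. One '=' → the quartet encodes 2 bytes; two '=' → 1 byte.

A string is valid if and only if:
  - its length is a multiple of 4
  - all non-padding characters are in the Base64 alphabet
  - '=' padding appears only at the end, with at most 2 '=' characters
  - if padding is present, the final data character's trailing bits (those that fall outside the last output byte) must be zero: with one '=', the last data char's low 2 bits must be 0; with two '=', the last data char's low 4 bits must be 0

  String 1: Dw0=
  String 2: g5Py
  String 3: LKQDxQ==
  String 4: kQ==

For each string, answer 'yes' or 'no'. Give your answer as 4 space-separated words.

Answer: yes yes yes yes

Derivation:
String 1: 'Dw0=' → valid
String 2: 'g5Py' → valid
String 3: 'LKQDxQ==' → valid
String 4: 'kQ==' → valid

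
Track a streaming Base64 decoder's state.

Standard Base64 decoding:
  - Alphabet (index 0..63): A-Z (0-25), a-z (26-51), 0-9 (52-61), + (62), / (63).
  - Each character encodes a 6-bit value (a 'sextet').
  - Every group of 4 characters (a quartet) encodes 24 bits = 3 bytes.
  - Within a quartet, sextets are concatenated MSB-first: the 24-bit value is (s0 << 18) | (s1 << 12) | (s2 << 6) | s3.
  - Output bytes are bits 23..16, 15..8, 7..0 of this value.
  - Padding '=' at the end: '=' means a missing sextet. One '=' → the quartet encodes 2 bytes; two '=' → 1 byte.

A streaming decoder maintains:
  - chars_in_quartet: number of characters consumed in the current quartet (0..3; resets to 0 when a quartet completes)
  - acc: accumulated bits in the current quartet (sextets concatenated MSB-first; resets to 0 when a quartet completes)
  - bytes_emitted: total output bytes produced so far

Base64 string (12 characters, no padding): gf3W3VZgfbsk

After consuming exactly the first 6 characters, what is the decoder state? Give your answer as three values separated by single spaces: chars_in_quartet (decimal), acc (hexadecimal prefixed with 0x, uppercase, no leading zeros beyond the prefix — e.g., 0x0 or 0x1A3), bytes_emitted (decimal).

Answer: 2 0xDD5 3

Derivation:
After char 0 ('g'=32): chars_in_quartet=1 acc=0x20 bytes_emitted=0
After char 1 ('f'=31): chars_in_quartet=2 acc=0x81F bytes_emitted=0
After char 2 ('3'=55): chars_in_quartet=3 acc=0x207F7 bytes_emitted=0
After char 3 ('W'=22): chars_in_quartet=4 acc=0x81FDD6 -> emit 81 FD D6, reset; bytes_emitted=3
After char 4 ('3'=55): chars_in_quartet=1 acc=0x37 bytes_emitted=3
After char 5 ('V'=21): chars_in_quartet=2 acc=0xDD5 bytes_emitted=3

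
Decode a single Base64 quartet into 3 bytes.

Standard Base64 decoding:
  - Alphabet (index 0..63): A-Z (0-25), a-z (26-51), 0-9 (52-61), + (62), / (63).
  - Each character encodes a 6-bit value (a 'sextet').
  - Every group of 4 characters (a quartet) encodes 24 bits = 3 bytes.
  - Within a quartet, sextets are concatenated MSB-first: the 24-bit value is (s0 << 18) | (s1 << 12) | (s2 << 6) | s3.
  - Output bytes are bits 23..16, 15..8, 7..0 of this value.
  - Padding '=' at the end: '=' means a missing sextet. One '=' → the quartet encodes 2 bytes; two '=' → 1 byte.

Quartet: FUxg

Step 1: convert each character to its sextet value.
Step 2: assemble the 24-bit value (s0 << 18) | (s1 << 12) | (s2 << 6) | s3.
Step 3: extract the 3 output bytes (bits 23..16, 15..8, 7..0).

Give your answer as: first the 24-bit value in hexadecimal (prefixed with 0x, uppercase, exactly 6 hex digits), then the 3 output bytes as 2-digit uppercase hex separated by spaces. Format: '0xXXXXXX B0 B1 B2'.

Answer: 0x154C60 15 4C 60

Derivation:
Sextets: F=5, U=20, x=49, g=32
24-bit: (5<<18) | (20<<12) | (49<<6) | 32
      = 0x140000 | 0x014000 | 0x000C40 | 0x000020
      = 0x154C60
Bytes: (v>>16)&0xFF=15, (v>>8)&0xFF=4C, v&0xFF=60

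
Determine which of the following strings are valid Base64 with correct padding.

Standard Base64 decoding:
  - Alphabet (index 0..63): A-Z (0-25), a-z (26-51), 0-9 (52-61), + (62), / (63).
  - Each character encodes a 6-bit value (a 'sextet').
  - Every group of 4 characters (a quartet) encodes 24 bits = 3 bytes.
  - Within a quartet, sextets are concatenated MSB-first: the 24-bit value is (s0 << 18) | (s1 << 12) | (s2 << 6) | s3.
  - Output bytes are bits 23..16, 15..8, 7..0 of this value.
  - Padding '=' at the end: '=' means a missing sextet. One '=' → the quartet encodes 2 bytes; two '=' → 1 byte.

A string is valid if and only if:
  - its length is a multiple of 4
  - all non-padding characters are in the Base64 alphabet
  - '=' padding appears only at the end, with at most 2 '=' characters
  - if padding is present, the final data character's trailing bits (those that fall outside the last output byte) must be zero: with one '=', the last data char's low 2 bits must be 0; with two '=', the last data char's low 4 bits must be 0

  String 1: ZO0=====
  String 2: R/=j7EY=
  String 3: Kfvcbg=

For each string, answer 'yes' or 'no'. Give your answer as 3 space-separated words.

Answer: no no no

Derivation:
String 1: 'ZO0=====' → invalid (5 pad chars (max 2))
String 2: 'R/=j7EY=' → invalid (bad char(s): ['=']; '=' in middle)
String 3: 'Kfvcbg=' → invalid (len=7 not mult of 4)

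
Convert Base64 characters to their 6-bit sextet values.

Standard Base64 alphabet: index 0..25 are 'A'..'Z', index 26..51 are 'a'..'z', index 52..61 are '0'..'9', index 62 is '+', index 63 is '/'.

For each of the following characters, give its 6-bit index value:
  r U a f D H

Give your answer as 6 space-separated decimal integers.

Answer: 43 20 26 31 3 7

Derivation:
'r': a..z range, 26 + ord('r') − ord('a') = 43
'U': A..Z range, ord('U') − ord('A') = 20
'a': a..z range, 26 + ord('a') − ord('a') = 26
'f': a..z range, 26 + ord('f') − ord('a') = 31
'D': A..Z range, ord('D') − ord('A') = 3
'H': A..Z range, ord('H') − ord('A') = 7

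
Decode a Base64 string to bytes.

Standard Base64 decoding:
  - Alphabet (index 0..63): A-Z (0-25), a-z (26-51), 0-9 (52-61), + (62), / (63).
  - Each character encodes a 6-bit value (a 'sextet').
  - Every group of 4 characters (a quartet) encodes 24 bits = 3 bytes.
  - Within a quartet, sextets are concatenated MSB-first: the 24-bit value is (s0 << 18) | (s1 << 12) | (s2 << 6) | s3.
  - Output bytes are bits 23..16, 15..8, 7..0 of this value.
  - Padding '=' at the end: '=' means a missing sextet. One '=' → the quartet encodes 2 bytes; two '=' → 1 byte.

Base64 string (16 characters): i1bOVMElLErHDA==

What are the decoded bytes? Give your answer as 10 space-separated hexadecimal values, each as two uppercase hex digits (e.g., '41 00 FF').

Answer: 8B 56 CE 54 C1 25 2C 4A C7 0C

Derivation:
After char 0 ('i'=34): chars_in_quartet=1 acc=0x22 bytes_emitted=0
After char 1 ('1'=53): chars_in_quartet=2 acc=0x8B5 bytes_emitted=0
After char 2 ('b'=27): chars_in_quartet=3 acc=0x22D5B bytes_emitted=0
After char 3 ('O'=14): chars_in_quartet=4 acc=0x8B56CE -> emit 8B 56 CE, reset; bytes_emitted=3
After char 4 ('V'=21): chars_in_quartet=1 acc=0x15 bytes_emitted=3
After char 5 ('M'=12): chars_in_quartet=2 acc=0x54C bytes_emitted=3
After char 6 ('E'=4): chars_in_quartet=3 acc=0x15304 bytes_emitted=3
After char 7 ('l'=37): chars_in_quartet=4 acc=0x54C125 -> emit 54 C1 25, reset; bytes_emitted=6
After char 8 ('L'=11): chars_in_quartet=1 acc=0xB bytes_emitted=6
After char 9 ('E'=4): chars_in_quartet=2 acc=0x2C4 bytes_emitted=6
After char 10 ('r'=43): chars_in_quartet=3 acc=0xB12B bytes_emitted=6
After char 11 ('H'=7): chars_in_quartet=4 acc=0x2C4AC7 -> emit 2C 4A C7, reset; bytes_emitted=9
After char 12 ('D'=3): chars_in_quartet=1 acc=0x3 bytes_emitted=9
After char 13 ('A'=0): chars_in_quartet=2 acc=0xC0 bytes_emitted=9
Padding '==': partial quartet acc=0xC0 -> emit 0C; bytes_emitted=10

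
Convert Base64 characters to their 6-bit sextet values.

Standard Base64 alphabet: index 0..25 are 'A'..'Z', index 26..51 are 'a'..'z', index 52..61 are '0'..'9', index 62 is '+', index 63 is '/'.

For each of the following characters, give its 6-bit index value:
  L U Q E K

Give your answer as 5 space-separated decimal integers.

'L': A..Z range, ord('L') − ord('A') = 11
'U': A..Z range, ord('U') − ord('A') = 20
'Q': A..Z range, ord('Q') − ord('A') = 16
'E': A..Z range, ord('E') − ord('A') = 4
'K': A..Z range, ord('K') − ord('A') = 10

Answer: 11 20 16 4 10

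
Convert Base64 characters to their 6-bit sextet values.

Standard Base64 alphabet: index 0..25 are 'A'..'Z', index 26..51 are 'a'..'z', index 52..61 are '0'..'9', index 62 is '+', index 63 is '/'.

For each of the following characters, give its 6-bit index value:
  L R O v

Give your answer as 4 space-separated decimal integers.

Answer: 11 17 14 47

Derivation:
'L': A..Z range, ord('L') − ord('A') = 11
'R': A..Z range, ord('R') − ord('A') = 17
'O': A..Z range, ord('O') − ord('A') = 14
'v': a..z range, 26 + ord('v') − ord('a') = 47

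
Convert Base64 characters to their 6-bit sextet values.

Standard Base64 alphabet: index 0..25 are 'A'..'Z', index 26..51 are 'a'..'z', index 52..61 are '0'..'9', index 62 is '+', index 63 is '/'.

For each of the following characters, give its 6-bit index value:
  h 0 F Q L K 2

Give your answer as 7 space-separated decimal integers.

'h': a..z range, 26 + ord('h') − ord('a') = 33
'0': 0..9 range, 52 + ord('0') − ord('0') = 52
'F': A..Z range, ord('F') − ord('A') = 5
'Q': A..Z range, ord('Q') − ord('A') = 16
'L': A..Z range, ord('L') − ord('A') = 11
'K': A..Z range, ord('K') − ord('A') = 10
'2': 0..9 range, 52 + ord('2') − ord('0') = 54

Answer: 33 52 5 16 11 10 54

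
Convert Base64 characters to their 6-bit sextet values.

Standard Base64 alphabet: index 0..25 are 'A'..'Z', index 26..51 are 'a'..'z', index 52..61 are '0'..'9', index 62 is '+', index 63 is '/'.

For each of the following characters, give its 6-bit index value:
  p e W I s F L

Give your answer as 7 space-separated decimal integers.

Answer: 41 30 22 8 44 5 11

Derivation:
'p': a..z range, 26 + ord('p') − ord('a') = 41
'e': a..z range, 26 + ord('e') − ord('a') = 30
'W': A..Z range, ord('W') − ord('A') = 22
'I': A..Z range, ord('I') − ord('A') = 8
's': a..z range, 26 + ord('s') − ord('a') = 44
'F': A..Z range, ord('F') − ord('A') = 5
'L': A..Z range, ord('L') − ord('A') = 11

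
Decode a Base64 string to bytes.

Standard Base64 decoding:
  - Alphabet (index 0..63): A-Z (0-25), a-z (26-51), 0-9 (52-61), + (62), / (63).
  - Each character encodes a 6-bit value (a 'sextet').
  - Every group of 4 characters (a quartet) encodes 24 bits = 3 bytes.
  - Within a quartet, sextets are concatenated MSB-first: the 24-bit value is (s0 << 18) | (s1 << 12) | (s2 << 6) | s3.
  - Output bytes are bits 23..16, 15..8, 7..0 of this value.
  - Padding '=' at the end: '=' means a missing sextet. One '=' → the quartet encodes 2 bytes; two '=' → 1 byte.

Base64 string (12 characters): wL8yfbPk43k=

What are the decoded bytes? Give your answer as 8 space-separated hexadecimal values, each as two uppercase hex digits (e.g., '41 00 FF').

After char 0 ('w'=48): chars_in_quartet=1 acc=0x30 bytes_emitted=0
After char 1 ('L'=11): chars_in_quartet=2 acc=0xC0B bytes_emitted=0
After char 2 ('8'=60): chars_in_quartet=3 acc=0x302FC bytes_emitted=0
After char 3 ('y'=50): chars_in_quartet=4 acc=0xC0BF32 -> emit C0 BF 32, reset; bytes_emitted=3
After char 4 ('f'=31): chars_in_quartet=1 acc=0x1F bytes_emitted=3
After char 5 ('b'=27): chars_in_quartet=2 acc=0x7DB bytes_emitted=3
After char 6 ('P'=15): chars_in_quartet=3 acc=0x1F6CF bytes_emitted=3
After char 7 ('k'=36): chars_in_quartet=4 acc=0x7DB3E4 -> emit 7D B3 E4, reset; bytes_emitted=6
After char 8 ('4'=56): chars_in_quartet=1 acc=0x38 bytes_emitted=6
After char 9 ('3'=55): chars_in_quartet=2 acc=0xE37 bytes_emitted=6
After char 10 ('k'=36): chars_in_quartet=3 acc=0x38DE4 bytes_emitted=6
Padding '=': partial quartet acc=0x38DE4 -> emit E3 79; bytes_emitted=8

Answer: C0 BF 32 7D B3 E4 E3 79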